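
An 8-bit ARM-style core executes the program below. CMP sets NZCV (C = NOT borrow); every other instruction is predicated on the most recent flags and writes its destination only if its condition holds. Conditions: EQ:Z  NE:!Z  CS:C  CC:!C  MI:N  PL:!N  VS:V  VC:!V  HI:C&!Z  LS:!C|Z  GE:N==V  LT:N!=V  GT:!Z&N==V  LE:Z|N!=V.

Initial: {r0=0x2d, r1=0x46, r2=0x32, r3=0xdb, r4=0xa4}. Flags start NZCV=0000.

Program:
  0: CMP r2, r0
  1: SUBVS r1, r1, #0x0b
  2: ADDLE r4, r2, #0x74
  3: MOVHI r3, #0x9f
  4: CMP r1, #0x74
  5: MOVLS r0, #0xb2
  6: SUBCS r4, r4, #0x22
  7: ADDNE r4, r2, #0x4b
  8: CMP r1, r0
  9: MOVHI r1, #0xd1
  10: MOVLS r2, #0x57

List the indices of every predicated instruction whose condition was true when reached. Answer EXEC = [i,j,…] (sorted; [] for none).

[0] flags=0010 → (cmp)
[1] flags=0010 VS?F → skip
[2] flags=0010 LE?F → skip
[3] flags=0010 HI?T → r3=0x9f
[4] flags=1000 → (cmp)
[5] flags=1000 LS?T → r0=0xb2
[6] flags=1000 CS?F → skip
[7] flags=1000 NE?T → r4=0x7d
[8] flags=1001 → (cmp)
[9] flags=1001 HI?F → skip
[10] flags=1001 LS?T → r2=0x57

EXEC = [3,5,7,10]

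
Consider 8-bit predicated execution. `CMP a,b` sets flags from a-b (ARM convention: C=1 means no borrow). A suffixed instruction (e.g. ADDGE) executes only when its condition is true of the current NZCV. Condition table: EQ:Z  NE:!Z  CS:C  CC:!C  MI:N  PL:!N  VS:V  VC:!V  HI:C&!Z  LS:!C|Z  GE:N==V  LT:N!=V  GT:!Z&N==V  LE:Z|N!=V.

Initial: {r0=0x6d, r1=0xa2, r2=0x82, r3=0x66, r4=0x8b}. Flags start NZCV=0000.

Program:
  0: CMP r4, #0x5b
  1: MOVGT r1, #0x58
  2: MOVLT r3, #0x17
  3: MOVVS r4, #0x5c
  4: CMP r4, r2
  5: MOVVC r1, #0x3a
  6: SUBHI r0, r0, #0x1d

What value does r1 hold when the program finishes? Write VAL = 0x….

[0] flags=0011 → (cmp)
[1] flags=0011 GT?F → skip
[2] flags=0011 LT?T → r3=0x17
[3] flags=0011 VS?T → r4=0x5c
[4] flags=1001 → (cmp)
[5] flags=1001 VC?F → skip
[6] flags=1001 HI?F → skip

VAL = 0xa2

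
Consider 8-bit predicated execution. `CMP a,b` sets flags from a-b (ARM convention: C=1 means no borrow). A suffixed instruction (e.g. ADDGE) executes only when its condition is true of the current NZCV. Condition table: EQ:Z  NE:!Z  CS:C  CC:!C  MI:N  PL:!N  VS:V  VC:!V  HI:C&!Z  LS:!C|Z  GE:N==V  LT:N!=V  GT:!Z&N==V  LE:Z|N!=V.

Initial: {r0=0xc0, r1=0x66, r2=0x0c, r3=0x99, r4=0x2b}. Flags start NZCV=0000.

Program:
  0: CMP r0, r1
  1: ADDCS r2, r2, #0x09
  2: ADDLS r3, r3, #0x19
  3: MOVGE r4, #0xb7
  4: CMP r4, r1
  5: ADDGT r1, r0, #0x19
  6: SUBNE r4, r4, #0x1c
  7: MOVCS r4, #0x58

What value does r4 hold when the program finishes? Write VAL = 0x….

0: ✓ CMP  NZCV=0011
1: ✓ ADDCS  r2←0x15
2: · ADDLS
3: · MOVGE
4: ✓ CMP  NZCV=1000
5: · ADDGT
6: ✓ SUBNE  r4←0x0f
7: · MOVCS

VAL = 0x0f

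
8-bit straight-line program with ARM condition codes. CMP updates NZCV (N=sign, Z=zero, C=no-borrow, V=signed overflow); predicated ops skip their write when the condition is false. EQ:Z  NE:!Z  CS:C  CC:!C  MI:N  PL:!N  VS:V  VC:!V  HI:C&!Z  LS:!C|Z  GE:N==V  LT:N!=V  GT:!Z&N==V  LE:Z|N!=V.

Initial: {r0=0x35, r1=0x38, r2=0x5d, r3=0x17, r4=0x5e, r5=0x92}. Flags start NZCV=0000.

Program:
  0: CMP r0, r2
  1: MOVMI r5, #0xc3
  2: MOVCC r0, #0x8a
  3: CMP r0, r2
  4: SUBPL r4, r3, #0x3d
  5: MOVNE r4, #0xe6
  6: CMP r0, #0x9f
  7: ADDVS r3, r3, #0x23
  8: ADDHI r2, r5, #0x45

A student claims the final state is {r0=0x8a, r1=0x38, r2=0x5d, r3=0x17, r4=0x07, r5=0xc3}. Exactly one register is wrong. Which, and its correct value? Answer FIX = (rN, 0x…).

FIX = (r4, 0xe6)

0: ✓ CMP  NZCV=1000
1: ✓ MOVMI  r5←0xc3
2: ✓ MOVCC  r0←0x8a
3: ✓ CMP  NZCV=0011
4: ✓ SUBPL  r4←0xda
5: ✓ MOVNE  r4←0xe6
6: ✓ CMP  NZCV=1000
7: · ADDVS
8: · ADDHI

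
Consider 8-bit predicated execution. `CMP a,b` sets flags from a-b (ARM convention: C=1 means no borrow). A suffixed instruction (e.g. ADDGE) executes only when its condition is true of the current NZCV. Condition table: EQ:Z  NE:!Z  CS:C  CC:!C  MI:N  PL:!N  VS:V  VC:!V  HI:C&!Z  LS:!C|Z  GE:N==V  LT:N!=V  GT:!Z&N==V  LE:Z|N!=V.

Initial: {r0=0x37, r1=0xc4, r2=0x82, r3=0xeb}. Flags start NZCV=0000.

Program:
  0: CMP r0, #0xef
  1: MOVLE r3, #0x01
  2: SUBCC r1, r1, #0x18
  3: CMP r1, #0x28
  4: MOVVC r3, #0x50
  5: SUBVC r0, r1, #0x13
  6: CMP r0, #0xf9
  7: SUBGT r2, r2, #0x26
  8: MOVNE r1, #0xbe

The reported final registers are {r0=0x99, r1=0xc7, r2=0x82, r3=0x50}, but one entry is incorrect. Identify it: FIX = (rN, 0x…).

[0] flags=0000 → (cmp)
[1] flags=0000 LE?F → skip
[2] flags=0000 CC?T → r1=0xac
[3] flags=1010 → (cmp)
[4] flags=1010 VC?T → r3=0x50
[5] flags=1010 VC?T → r0=0x99
[6] flags=1000 → (cmp)
[7] flags=1000 GT?F → skip
[8] flags=1000 NE?T → r1=0xbe

FIX = (r1, 0xbe)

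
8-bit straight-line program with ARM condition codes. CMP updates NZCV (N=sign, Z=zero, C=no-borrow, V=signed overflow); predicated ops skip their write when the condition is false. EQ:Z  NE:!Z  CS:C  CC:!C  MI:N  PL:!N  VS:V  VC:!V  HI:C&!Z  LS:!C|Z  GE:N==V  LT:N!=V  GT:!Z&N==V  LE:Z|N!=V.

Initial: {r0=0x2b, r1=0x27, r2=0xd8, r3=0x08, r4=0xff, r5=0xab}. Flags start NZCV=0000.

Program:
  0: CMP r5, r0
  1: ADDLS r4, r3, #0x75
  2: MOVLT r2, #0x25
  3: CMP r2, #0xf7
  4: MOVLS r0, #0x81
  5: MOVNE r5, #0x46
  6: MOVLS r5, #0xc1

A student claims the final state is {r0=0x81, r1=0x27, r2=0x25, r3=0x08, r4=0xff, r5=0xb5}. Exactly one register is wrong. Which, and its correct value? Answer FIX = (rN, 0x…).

0: ✓ CMP  NZCV=1010
1: · ADDLS
2: ✓ MOVLT  r2←0x25
3: ✓ CMP  NZCV=0000
4: ✓ MOVLS  r0←0x81
5: ✓ MOVNE  r5←0x46
6: ✓ MOVLS  r5←0xc1

FIX = (r5, 0xc1)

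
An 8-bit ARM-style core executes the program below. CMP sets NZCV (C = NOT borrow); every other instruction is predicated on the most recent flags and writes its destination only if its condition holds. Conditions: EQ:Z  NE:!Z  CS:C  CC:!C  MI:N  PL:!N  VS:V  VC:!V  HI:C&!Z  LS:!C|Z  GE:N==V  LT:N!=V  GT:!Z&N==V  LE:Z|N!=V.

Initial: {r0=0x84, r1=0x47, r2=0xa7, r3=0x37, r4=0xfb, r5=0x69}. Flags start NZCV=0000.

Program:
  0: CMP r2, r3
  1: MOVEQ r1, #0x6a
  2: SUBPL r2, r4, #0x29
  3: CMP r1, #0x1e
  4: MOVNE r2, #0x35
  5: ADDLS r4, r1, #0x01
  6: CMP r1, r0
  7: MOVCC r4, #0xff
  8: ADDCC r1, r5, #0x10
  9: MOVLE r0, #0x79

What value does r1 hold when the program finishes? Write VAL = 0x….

VAL = 0x79

[0] flags=0011 → (cmp)
[1] flags=0011 EQ?F → skip
[2] flags=0011 PL?T → r2=0xd2
[3] flags=0010 → (cmp)
[4] flags=0010 NE?T → r2=0x35
[5] flags=0010 LS?F → skip
[6] flags=1001 → (cmp)
[7] flags=1001 CC?T → r4=0xff
[8] flags=1001 CC?T → r1=0x79
[9] flags=1001 LE?F → skip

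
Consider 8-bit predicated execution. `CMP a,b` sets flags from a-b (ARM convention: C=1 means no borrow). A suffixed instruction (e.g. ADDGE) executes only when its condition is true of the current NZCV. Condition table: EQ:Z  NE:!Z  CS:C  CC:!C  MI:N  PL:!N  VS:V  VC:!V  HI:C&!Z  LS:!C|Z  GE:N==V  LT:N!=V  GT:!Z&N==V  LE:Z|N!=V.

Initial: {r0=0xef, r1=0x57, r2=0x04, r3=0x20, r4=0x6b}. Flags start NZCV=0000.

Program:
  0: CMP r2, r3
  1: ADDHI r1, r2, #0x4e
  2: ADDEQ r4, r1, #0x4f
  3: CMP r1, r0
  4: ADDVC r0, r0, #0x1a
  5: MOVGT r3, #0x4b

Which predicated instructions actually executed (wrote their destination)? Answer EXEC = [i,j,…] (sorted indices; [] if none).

[0] flags=1000 → (cmp)
[1] flags=1000 HI?F → skip
[2] flags=1000 EQ?F → skip
[3] flags=0000 → (cmp)
[4] flags=0000 VC?T → r0=0x09
[5] flags=0000 GT?T → r3=0x4b

EXEC = [4,5]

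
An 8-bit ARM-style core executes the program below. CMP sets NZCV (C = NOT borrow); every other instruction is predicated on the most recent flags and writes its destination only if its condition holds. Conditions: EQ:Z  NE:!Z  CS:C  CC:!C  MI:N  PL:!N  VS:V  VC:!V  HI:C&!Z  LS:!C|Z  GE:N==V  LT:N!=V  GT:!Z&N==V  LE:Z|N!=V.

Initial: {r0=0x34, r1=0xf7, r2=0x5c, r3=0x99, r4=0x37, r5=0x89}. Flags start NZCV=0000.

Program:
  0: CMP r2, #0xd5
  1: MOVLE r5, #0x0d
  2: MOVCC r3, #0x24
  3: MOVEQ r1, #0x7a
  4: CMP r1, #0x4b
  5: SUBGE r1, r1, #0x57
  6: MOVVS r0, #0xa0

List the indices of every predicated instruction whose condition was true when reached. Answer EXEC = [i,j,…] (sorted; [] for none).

[0] flags=1001 → (cmp)
[1] flags=1001 LE?F → skip
[2] flags=1001 CC?T → r3=0x24
[3] flags=1001 EQ?F → skip
[4] flags=1010 → (cmp)
[5] flags=1010 GE?F → skip
[6] flags=1010 VS?F → skip

EXEC = [2]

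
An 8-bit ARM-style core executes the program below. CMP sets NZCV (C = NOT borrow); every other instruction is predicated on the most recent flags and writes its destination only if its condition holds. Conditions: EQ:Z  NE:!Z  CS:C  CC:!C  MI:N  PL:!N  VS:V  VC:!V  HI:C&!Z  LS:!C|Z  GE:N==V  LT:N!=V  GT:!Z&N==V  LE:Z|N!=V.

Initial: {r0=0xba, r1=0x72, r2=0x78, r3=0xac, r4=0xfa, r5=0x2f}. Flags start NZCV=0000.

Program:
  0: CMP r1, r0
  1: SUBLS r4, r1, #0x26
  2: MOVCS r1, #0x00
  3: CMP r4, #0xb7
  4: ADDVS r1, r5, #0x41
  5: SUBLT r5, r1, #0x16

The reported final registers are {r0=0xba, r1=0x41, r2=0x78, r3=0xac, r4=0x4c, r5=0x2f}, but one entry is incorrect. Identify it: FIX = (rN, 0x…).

[0] flags=1001 → (cmp)
[1] flags=1001 LS?T → r4=0x4c
[2] flags=1001 CS?F → skip
[3] flags=1001 → (cmp)
[4] flags=1001 VS?T → r1=0x70
[5] flags=1001 LT?F → skip

FIX = (r1, 0x70)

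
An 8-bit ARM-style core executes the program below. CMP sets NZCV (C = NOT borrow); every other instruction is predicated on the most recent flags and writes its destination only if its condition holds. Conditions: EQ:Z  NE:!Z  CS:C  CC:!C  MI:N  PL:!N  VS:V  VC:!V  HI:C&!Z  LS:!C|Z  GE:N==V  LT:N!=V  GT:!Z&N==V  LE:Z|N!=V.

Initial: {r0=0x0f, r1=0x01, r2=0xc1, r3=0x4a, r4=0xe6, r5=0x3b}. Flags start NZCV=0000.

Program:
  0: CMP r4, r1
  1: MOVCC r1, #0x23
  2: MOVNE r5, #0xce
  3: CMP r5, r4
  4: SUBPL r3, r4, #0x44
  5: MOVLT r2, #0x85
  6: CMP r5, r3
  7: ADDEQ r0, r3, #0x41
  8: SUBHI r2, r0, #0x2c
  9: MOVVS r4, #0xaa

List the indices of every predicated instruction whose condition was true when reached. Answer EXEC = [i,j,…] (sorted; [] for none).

EXEC = [2,5,8]

[0] flags=1010 → (cmp)
[1] flags=1010 CC?F → skip
[2] flags=1010 NE?T → r5=0xce
[3] flags=1000 → (cmp)
[4] flags=1000 PL?F → skip
[5] flags=1000 LT?T → r2=0x85
[6] flags=1010 → (cmp)
[7] flags=1010 EQ?F → skip
[8] flags=1010 HI?T → r2=0xe3
[9] flags=1010 VS?F → skip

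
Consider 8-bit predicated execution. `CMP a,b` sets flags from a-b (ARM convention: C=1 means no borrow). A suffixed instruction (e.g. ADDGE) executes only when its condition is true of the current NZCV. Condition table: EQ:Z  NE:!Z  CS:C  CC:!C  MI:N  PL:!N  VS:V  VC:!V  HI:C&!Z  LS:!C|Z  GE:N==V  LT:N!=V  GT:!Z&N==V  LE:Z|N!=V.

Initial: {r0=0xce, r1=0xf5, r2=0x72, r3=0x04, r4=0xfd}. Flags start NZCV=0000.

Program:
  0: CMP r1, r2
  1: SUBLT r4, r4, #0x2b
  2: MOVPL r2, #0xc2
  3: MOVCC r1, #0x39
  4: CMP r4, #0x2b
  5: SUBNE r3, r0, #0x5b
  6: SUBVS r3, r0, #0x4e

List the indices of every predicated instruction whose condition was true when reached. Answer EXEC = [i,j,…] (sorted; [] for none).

EXEC = [1,5]

[0] flags=1010 → (cmp)
[1] flags=1010 LT?T → r4=0xd2
[2] flags=1010 PL?F → skip
[3] flags=1010 CC?F → skip
[4] flags=1010 → (cmp)
[5] flags=1010 NE?T → r3=0x73
[6] flags=1010 VS?F → skip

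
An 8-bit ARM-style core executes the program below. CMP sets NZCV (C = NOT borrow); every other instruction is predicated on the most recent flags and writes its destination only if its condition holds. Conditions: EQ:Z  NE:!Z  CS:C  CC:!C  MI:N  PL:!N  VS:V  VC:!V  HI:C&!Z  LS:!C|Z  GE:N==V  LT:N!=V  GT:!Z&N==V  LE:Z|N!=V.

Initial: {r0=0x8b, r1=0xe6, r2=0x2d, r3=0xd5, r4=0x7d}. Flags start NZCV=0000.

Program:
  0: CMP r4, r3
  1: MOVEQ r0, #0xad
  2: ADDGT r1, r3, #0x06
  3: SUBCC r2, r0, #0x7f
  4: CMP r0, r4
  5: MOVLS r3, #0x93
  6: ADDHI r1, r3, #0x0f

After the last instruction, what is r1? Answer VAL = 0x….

VAL = 0xe4

0: ✓ CMP  NZCV=1001
1: · MOVEQ
2: ✓ ADDGT  r1←0xdb
3: ✓ SUBCC  r2←0x0c
4: ✓ CMP  NZCV=0011
5: · MOVLS
6: ✓ ADDHI  r1←0xe4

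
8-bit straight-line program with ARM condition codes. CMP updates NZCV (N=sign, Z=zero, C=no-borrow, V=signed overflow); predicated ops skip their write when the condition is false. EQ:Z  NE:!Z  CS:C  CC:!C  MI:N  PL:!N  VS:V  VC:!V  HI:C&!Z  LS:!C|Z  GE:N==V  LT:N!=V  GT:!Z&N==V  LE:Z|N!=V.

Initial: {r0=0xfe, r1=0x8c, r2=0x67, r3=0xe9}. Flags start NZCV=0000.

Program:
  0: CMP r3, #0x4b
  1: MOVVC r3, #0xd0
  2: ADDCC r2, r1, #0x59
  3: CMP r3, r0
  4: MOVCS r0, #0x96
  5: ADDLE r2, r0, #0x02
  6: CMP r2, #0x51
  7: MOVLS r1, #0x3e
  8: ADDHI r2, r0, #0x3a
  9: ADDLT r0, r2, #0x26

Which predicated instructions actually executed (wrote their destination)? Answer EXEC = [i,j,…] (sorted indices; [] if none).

EXEC = [1,5,7,9]

0: ✓ CMP  NZCV=1010
1: ✓ MOVVC  r3←0xd0
2: · ADDCC
3: ✓ CMP  NZCV=1000
4: · MOVCS
5: ✓ ADDLE  r2←0x00
6: ✓ CMP  NZCV=1000
7: ✓ MOVLS  r1←0x3e
8: · ADDHI
9: ✓ ADDLT  r0←0x26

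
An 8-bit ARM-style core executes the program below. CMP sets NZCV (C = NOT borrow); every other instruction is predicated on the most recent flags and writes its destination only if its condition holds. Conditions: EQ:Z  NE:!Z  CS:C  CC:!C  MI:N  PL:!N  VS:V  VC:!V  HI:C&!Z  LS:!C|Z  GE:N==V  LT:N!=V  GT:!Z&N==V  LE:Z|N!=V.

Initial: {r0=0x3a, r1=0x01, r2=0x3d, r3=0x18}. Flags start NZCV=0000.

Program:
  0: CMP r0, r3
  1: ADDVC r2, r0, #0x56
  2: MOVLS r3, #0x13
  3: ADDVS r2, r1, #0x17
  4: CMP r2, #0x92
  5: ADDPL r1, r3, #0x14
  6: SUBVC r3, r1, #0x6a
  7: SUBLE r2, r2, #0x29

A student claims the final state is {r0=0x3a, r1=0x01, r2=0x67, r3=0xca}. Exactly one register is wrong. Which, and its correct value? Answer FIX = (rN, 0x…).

[0] flags=0010 → (cmp)
[1] flags=0010 VC?T → r2=0x90
[2] flags=0010 LS?F → skip
[3] flags=0010 VS?F → skip
[4] flags=1000 → (cmp)
[5] flags=1000 PL?F → skip
[6] flags=1000 VC?T → r3=0x97
[7] flags=1000 LE?T → r2=0x67

FIX = (r3, 0x97)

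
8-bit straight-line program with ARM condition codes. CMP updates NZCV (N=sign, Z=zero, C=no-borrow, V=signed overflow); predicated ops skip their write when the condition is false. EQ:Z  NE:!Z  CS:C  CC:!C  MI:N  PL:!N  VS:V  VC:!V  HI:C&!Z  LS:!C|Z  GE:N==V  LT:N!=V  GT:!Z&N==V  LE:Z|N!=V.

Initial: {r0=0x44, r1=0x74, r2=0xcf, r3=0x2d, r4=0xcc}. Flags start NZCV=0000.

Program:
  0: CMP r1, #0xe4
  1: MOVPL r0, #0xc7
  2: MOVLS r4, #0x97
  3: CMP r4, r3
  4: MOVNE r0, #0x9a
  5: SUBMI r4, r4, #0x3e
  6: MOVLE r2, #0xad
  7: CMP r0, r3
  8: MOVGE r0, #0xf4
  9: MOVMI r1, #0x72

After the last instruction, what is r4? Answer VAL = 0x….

VAL = 0x97

[0] flags=1001 → (cmp)
[1] flags=1001 PL?F → skip
[2] flags=1001 LS?T → r4=0x97
[3] flags=0011 → (cmp)
[4] flags=0011 NE?T → r0=0x9a
[5] flags=0011 MI?F → skip
[6] flags=0011 LE?T → r2=0xad
[7] flags=0011 → (cmp)
[8] flags=0011 GE?F → skip
[9] flags=0011 MI?F → skip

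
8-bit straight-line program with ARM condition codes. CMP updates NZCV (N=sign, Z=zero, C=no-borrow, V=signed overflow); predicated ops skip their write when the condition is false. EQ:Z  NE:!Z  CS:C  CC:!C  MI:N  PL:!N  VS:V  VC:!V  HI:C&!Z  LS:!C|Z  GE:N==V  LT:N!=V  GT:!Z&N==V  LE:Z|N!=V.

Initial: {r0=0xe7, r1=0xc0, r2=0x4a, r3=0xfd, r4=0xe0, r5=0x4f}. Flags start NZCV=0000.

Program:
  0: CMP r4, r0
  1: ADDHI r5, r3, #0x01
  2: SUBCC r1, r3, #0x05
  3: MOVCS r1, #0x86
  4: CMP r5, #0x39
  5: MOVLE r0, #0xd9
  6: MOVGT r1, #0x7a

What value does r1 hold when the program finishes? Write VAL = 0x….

VAL = 0x7a

0: ✓ CMP  NZCV=1000
1: · ADDHI
2: ✓ SUBCC  r1←0xf8
3: · MOVCS
4: ✓ CMP  NZCV=0010
5: · MOVLE
6: ✓ MOVGT  r1←0x7a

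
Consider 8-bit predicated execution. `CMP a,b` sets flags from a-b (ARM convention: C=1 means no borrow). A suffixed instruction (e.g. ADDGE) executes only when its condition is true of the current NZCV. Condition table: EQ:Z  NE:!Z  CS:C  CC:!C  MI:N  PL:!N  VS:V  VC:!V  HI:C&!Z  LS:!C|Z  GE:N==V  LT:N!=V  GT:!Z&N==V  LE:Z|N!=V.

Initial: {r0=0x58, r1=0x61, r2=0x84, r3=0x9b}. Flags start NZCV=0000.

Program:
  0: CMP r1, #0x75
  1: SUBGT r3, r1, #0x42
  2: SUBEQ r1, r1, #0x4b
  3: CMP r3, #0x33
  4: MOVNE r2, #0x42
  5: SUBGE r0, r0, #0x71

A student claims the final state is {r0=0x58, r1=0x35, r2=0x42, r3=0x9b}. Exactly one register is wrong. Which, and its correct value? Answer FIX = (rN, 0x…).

0: ✓ CMP  NZCV=1000
1: · SUBGT
2: · SUBEQ
3: ✓ CMP  NZCV=0011
4: ✓ MOVNE  r2←0x42
5: · SUBGE

FIX = (r1, 0x61)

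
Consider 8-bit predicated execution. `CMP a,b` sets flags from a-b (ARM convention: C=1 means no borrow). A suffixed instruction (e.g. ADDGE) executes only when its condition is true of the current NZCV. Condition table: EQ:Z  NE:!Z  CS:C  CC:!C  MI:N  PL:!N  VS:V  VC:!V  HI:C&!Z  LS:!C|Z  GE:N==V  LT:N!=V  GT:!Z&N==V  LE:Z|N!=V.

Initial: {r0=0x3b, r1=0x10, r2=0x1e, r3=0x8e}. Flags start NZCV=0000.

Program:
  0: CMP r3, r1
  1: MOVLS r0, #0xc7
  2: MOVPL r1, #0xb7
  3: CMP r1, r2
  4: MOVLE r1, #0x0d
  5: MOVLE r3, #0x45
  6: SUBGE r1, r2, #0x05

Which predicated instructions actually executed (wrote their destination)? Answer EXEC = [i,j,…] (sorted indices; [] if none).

EXEC = [2,4,5]

0: ✓ CMP  NZCV=0011
1: · MOVLS
2: ✓ MOVPL  r1←0xb7
3: ✓ CMP  NZCV=1010
4: ✓ MOVLE  r1←0x0d
5: ✓ MOVLE  r3←0x45
6: · SUBGE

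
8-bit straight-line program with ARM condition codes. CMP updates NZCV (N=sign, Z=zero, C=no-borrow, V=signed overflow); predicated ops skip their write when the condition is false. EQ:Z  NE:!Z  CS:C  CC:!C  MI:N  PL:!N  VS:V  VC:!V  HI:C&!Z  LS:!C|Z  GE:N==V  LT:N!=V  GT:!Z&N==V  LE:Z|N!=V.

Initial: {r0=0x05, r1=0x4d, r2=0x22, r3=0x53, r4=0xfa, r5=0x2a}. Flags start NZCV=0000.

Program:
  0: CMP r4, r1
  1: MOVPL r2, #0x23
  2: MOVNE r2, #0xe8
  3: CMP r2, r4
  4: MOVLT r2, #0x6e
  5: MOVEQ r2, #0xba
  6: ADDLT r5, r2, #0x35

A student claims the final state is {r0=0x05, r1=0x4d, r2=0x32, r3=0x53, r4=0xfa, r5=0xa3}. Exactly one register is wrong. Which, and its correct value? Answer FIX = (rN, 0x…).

[0] flags=1010 → (cmp)
[1] flags=1010 PL?F → skip
[2] flags=1010 NE?T → r2=0xe8
[3] flags=1000 → (cmp)
[4] flags=1000 LT?T → r2=0x6e
[5] flags=1000 EQ?F → skip
[6] flags=1000 LT?T → r5=0xa3

FIX = (r2, 0x6e)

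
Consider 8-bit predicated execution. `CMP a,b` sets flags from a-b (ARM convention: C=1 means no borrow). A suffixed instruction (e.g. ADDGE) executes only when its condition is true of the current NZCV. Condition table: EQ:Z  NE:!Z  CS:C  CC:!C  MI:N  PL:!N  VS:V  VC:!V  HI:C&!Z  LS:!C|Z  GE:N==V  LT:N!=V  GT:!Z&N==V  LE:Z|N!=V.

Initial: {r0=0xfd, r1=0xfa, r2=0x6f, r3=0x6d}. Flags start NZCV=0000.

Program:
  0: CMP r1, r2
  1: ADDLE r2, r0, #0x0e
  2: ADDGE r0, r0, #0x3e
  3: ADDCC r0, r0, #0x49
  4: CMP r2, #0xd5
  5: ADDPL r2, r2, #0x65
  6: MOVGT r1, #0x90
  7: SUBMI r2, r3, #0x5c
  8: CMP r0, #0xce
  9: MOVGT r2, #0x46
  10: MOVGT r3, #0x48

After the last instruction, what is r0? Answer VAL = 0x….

VAL = 0xfd

[0] flags=1010 → (cmp)
[1] flags=1010 LE?T → r2=0x0b
[2] flags=1010 GE?F → skip
[3] flags=1010 CC?F → skip
[4] flags=0000 → (cmp)
[5] flags=0000 PL?T → r2=0x70
[6] flags=0000 GT?T → r1=0x90
[7] flags=0000 MI?F → skip
[8] flags=0010 → (cmp)
[9] flags=0010 GT?T → r2=0x46
[10] flags=0010 GT?T → r3=0x48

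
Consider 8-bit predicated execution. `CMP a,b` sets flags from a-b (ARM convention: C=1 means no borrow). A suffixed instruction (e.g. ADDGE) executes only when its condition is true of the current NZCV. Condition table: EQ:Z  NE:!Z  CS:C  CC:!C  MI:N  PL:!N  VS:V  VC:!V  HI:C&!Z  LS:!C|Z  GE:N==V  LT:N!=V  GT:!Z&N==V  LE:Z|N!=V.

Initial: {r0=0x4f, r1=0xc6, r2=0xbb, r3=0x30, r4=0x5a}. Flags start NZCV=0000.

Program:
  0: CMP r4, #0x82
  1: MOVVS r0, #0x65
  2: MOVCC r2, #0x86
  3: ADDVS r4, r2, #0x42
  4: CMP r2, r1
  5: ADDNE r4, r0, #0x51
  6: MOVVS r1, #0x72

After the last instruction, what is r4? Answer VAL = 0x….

VAL = 0xb6

0: ✓ CMP  NZCV=1001
1: ✓ MOVVS  r0←0x65
2: ✓ MOVCC  r2←0x86
3: ✓ ADDVS  r4←0xc8
4: ✓ CMP  NZCV=1000
5: ✓ ADDNE  r4←0xb6
6: · MOVVS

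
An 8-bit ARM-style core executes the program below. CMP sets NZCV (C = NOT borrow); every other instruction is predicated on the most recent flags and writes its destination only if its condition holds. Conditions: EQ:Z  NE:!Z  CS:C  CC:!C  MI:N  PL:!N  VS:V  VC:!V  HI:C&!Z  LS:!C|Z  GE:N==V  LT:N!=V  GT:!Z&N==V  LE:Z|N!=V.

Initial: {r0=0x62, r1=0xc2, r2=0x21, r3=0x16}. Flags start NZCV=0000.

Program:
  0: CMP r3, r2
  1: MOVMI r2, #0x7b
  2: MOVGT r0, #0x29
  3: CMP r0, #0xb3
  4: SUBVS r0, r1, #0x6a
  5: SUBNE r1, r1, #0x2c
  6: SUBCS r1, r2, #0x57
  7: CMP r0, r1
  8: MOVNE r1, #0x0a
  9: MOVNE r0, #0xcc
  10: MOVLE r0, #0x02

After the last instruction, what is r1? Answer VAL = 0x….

0: ✓ CMP  NZCV=1000
1: ✓ MOVMI  r2←0x7b
2: · MOVGT
3: ✓ CMP  NZCV=1001
4: ✓ SUBVS  r0←0x58
5: ✓ SUBNE  r1←0x96
6: · SUBCS
7: ✓ CMP  NZCV=1001
8: ✓ MOVNE  r1←0x0a
9: ✓ MOVNE  r0←0xcc
10: · MOVLE

VAL = 0x0a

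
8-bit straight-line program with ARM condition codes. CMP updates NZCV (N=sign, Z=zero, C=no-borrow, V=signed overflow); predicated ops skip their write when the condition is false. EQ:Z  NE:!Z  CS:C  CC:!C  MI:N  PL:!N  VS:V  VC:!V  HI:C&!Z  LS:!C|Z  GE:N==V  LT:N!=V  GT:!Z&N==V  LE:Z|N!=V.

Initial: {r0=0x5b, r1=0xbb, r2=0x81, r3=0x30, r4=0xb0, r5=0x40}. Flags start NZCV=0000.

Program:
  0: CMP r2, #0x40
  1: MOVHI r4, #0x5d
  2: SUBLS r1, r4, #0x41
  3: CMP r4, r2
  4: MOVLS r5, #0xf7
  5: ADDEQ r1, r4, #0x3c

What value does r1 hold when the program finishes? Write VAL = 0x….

VAL = 0xbb

[0] flags=0011 → (cmp)
[1] flags=0011 HI?T → r4=0x5d
[2] flags=0011 LS?F → skip
[3] flags=1001 → (cmp)
[4] flags=1001 LS?T → r5=0xf7
[5] flags=1001 EQ?F → skip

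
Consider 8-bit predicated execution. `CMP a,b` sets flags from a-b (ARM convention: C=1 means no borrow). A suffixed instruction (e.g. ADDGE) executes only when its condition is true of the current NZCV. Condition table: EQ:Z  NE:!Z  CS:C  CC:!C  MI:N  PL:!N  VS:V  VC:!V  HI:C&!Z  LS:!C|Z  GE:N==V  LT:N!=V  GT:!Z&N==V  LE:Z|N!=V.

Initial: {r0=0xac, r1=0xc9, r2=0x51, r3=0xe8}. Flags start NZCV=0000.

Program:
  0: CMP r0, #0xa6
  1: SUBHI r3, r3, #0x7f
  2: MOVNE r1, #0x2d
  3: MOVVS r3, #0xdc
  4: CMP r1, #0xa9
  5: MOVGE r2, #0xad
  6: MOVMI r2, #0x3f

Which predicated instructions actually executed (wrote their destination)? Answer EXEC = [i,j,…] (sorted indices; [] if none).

EXEC = [1,2,5,6]

[0] flags=0010 → (cmp)
[1] flags=0010 HI?T → r3=0x69
[2] flags=0010 NE?T → r1=0x2d
[3] flags=0010 VS?F → skip
[4] flags=1001 → (cmp)
[5] flags=1001 GE?T → r2=0xad
[6] flags=1001 MI?T → r2=0x3f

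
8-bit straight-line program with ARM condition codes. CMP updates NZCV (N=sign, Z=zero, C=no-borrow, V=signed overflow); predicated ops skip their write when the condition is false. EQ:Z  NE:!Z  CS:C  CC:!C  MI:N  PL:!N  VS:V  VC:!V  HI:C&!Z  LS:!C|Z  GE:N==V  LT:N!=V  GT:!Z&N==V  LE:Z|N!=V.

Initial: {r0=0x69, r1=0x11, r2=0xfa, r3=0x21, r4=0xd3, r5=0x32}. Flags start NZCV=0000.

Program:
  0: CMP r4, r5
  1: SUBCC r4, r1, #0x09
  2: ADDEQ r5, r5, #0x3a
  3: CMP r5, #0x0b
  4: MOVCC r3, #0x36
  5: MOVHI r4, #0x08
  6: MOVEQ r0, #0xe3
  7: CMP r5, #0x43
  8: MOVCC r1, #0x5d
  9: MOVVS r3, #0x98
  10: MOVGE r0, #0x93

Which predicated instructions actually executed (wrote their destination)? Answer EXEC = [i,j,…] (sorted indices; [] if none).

[0] flags=1010 → (cmp)
[1] flags=1010 CC?F → skip
[2] flags=1010 EQ?F → skip
[3] flags=0010 → (cmp)
[4] flags=0010 CC?F → skip
[5] flags=0010 HI?T → r4=0x08
[6] flags=0010 EQ?F → skip
[7] flags=1000 → (cmp)
[8] flags=1000 CC?T → r1=0x5d
[9] flags=1000 VS?F → skip
[10] flags=1000 GE?F → skip

EXEC = [5,8]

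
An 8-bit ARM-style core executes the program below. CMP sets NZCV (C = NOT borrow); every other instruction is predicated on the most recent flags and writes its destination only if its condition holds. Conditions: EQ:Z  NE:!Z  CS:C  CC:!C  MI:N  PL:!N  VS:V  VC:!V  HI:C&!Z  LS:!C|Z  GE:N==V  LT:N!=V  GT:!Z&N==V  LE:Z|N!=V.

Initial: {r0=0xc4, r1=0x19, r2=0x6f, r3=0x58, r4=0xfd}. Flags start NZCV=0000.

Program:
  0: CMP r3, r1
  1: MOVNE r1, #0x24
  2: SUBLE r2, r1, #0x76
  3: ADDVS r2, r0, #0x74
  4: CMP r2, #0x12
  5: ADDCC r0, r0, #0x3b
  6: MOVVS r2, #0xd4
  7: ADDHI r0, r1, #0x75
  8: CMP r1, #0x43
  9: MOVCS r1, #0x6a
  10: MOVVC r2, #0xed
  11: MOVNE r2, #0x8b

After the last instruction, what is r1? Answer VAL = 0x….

VAL = 0x24

0: ✓ CMP  NZCV=0010
1: ✓ MOVNE  r1←0x24
2: · SUBLE
3: · ADDVS
4: ✓ CMP  NZCV=0010
5: · ADDCC
6: · MOVVS
7: ✓ ADDHI  r0←0x99
8: ✓ CMP  NZCV=1000
9: · MOVCS
10: ✓ MOVVC  r2←0xed
11: ✓ MOVNE  r2←0x8b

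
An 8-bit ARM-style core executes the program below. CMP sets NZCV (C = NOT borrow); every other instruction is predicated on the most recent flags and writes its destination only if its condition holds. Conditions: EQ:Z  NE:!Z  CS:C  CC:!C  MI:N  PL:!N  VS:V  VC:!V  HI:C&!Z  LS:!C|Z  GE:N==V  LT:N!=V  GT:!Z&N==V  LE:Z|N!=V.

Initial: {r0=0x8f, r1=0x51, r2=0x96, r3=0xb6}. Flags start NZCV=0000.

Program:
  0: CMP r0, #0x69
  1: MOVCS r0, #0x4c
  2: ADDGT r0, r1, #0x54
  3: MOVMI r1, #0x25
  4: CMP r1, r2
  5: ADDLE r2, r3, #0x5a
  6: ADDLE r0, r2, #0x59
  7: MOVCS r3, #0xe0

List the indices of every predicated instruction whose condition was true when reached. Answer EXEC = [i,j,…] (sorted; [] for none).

[0] flags=0011 → (cmp)
[1] flags=0011 CS?T → r0=0x4c
[2] flags=0011 GT?F → skip
[3] flags=0011 MI?F → skip
[4] flags=1001 → (cmp)
[5] flags=1001 LE?F → skip
[6] flags=1001 LE?F → skip
[7] flags=1001 CS?F → skip

EXEC = [1]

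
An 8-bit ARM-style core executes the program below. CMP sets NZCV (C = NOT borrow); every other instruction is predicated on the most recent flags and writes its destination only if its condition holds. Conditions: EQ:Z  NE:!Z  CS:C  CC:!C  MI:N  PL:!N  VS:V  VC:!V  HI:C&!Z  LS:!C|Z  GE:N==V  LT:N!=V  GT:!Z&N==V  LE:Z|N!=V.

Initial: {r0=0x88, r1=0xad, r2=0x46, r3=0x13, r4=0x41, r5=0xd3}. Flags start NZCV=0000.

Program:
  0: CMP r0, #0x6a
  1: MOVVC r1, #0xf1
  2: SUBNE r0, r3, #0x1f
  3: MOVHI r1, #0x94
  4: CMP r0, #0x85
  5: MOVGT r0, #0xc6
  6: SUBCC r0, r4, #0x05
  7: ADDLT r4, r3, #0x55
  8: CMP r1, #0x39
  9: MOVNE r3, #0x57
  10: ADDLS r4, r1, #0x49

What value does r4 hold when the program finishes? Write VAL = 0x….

VAL = 0x41

[0] flags=0011 → (cmp)
[1] flags=0011 VC?F → skip
[2] flags=0011 NE?T → r0=0xf4
[3] flags=0011 HI?T → r1=0x94
[4] flags=0010 → (cmp)
[5] flags=0010 GT?T → r0=0xc6
[6] flags=0010 CC?F → skip
[7] flags=0010 LT?F → skip
[8] flags=0011 → (cmp)
[9] flags=0011 NE?T → r3=0x57
[10] flags=0011 LS?F → skip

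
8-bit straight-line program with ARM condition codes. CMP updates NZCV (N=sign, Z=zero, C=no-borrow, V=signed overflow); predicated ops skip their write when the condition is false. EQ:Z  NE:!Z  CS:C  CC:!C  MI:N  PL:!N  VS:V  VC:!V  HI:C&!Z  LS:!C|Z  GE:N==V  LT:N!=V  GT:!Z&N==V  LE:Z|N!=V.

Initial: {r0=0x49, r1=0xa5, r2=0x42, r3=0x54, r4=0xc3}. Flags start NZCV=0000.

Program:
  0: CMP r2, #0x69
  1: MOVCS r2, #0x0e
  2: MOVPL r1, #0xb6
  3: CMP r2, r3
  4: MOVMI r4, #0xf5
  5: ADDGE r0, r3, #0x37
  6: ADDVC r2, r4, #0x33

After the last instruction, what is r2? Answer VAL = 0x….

0: ✓ CMP  NZCV=1000
1: · MOVCS
2: · MOVPL
3: ✓ CMP  NZCV=1000
4: ✓ MOVMI  r4←0xf5
5: · ADDGE
6: ✓ ADDVC  r2←0x28

VAL = 0x28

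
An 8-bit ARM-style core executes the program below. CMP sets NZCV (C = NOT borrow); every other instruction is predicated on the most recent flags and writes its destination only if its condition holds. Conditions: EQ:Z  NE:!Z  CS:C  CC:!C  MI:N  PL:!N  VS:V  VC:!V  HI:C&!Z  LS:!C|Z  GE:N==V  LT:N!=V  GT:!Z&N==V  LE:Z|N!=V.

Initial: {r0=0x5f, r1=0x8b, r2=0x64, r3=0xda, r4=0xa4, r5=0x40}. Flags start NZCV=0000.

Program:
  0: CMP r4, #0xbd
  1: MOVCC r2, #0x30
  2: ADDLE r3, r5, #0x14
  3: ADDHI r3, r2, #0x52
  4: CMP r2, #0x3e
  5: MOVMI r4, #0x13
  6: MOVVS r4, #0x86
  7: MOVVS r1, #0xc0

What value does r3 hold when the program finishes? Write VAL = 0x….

0: ✓ CMP  NZCV=1000
1: ✓ MOVCC  r2←0x30
2: ✓ ADDLE  r3←0x54
3: · ADDHI
4: ✓ CMP  NZCV=1000
5: ✓ MOVMI  r4←0x13
6: · MOVVS
7: · MOVVS

VAL = 0x54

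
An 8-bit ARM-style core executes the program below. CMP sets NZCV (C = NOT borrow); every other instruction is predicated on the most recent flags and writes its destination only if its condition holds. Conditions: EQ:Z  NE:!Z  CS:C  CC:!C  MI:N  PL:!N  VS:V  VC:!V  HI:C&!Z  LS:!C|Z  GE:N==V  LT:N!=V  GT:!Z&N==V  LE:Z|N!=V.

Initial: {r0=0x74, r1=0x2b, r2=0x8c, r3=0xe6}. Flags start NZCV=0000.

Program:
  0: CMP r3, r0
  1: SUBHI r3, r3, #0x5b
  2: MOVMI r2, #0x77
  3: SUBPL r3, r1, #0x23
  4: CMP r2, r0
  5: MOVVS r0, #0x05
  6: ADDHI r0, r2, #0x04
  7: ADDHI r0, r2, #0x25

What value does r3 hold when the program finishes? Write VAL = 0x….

VAL = 0x08

[0] flags=0011 → (cmp)
[1] flags=0011 HI?T → r3=0x8b
[2] flags=0011 MI?F → skip
[3] flags=0011 PL?T → r3=0x08
[4] flags=0011 → (cmp)
[5] flags=0011 VS?T → r0=0x05
[6] flags=0011 HI?T → r0=0x90
[7] flags=0011 HI?T → r0=0xb1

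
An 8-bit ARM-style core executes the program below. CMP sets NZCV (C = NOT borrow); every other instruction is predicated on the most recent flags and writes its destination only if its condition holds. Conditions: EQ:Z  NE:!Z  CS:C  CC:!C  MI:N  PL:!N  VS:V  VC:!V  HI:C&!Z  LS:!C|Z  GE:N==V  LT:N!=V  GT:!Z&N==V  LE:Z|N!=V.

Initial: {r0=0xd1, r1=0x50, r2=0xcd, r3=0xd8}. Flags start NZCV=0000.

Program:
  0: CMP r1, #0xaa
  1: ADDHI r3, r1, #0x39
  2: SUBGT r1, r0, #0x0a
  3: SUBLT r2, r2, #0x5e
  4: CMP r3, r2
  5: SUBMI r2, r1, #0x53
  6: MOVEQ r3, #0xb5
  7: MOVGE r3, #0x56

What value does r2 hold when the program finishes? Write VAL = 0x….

VAL = 0xcd

[0] flags=1001 → (cmp)
[1] flags=1001 HI?F → skip
[2] flags=1001 GT?T → r1=0xc7
[3] flags=1001 LT?F → skip
[4] flags=0010 → (cmp)
[5] flags=0010 MI?F → skip
[6] flags=0010 EQ?F → skip
[7] flags=0010 GE?T → r3=0x56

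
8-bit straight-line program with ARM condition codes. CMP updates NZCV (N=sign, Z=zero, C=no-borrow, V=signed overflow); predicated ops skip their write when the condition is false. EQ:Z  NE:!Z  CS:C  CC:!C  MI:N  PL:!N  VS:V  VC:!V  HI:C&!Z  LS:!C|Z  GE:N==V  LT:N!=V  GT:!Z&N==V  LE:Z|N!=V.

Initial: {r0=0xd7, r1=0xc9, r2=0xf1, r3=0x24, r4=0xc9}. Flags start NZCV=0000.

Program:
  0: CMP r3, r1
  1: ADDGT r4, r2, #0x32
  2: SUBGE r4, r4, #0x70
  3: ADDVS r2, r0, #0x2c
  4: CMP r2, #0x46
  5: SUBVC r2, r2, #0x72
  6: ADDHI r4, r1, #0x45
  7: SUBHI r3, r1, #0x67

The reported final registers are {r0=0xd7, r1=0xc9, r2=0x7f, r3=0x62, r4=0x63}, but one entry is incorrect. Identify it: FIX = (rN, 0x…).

0: ✓ CMP  NZCV=0000
1: ✓ ADDGT  r4←0x23
2: ✓ SUBGE  r4←0xb3
3: · ADDVS
4: ✓ CMP  NZCV=1010
5: ✓ SUBVC  r2←0x7f
6: ✓ ADDHI  r4←0x0e
7: ✓ SUBHI  r3←0x62

FIX = (r4, 0x0e)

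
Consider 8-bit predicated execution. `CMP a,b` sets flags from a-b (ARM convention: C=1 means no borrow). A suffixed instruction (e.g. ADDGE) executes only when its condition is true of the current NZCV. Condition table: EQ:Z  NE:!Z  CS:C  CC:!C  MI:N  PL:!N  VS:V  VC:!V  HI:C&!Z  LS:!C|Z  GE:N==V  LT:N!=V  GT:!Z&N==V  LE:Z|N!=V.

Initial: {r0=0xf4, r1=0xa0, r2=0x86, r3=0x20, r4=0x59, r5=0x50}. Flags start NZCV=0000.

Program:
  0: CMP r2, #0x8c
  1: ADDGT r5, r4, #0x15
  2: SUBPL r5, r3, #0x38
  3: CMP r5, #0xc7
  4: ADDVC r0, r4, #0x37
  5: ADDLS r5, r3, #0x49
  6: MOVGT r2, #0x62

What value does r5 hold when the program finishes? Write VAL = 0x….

VAL = 0x69

0: ✓ CMP  NZCV=1000
1: · ADDGT
2: · SUBPL
3: ✓ CMP  NZCV=1001
4: · ADDVC
5: ✓ ADDLS  r5←0x69
6: ✓ MOVGT  r2←0x62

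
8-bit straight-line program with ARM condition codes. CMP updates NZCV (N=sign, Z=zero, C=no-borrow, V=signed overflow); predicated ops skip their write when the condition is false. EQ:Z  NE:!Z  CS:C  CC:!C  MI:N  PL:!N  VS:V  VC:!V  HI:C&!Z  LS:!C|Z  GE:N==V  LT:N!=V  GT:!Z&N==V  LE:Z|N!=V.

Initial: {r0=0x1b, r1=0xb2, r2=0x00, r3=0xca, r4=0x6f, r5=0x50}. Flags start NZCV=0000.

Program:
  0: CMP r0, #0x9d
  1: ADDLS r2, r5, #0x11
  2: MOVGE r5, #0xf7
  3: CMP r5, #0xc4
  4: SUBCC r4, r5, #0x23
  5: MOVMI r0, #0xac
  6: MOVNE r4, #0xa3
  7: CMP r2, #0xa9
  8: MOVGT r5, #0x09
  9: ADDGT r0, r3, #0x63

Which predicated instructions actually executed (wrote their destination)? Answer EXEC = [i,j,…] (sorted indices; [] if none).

[0] flags=0000 → (cmp)
[1] flags=0000 LS?T → r2=0x61
[2] flags=0000 GE?T → r5=0xf7
[3] flags=0010 → (cmp)
[4] flags=0010 CC?F → skip
[5] flags=0010 MI?F → skip
[6] flags=0010 NE?T → r4=0xa3
[7] flags=1001 → (cmp)
[8] flags=1001 GT?T → r5=0x09
[9] flags=1001 GT?T → r0=0x2d

EXEC = [1,2,6,8,9]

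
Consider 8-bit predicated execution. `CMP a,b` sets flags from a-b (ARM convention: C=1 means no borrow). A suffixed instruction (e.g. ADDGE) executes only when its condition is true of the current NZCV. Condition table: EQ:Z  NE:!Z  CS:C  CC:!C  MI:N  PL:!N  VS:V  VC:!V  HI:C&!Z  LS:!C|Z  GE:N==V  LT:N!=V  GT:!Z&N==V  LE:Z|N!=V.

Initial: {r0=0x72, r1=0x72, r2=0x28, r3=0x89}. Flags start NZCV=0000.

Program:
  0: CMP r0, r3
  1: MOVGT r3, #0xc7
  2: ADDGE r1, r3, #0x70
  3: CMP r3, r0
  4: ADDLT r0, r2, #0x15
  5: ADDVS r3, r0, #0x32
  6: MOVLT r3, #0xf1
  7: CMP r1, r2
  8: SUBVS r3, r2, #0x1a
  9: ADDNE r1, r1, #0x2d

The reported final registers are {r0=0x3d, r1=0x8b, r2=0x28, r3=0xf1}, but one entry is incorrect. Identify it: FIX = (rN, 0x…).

[0] flags=1001 → (cmp)
[1] flags=1001 GT?T → r3=0xc7
[2] flags=1001 GE?T → r1=0x37
[3] flags=0011 → (cmp)
[4] flags=0011 LT?T → r0=0x3d
[5] flags=0011 VS?T → r3=0x6f
[6] flags=0011 LT?T → r3=0xf1
[7] flags=0010 → (cmp)
[8] flags=0010 VS?F → skip
[9] flags=0010 NE?T → r1=0x64

FIX = (r1, 0x64)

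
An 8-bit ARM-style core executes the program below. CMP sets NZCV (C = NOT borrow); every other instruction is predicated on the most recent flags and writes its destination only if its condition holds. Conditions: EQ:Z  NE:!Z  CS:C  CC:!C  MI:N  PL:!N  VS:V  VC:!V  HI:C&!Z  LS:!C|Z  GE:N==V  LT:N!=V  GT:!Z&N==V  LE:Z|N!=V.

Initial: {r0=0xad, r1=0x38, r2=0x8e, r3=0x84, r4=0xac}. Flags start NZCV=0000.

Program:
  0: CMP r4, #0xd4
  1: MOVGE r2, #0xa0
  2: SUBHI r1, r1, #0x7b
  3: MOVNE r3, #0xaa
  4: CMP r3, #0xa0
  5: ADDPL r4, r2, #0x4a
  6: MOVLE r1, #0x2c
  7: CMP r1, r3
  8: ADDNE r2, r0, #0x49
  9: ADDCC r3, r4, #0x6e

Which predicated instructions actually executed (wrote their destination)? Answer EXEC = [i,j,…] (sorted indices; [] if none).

0: ✓ CMP  NZCV=1000
1: · MOVGE
2: · SUBHI
3: ✓ MOVNE  r3←0xaa
4: ✓ CMP  NZCV=0010
5: ✓ ADDPL  r4←0xd8
6: · MOVLE
7: ✓ CMP  NZCV=1001
8: ✓ ADDNE  r2←0xf6
9: ✓ ADDCC  r3←0x46

EXEC = [3,5,8,9]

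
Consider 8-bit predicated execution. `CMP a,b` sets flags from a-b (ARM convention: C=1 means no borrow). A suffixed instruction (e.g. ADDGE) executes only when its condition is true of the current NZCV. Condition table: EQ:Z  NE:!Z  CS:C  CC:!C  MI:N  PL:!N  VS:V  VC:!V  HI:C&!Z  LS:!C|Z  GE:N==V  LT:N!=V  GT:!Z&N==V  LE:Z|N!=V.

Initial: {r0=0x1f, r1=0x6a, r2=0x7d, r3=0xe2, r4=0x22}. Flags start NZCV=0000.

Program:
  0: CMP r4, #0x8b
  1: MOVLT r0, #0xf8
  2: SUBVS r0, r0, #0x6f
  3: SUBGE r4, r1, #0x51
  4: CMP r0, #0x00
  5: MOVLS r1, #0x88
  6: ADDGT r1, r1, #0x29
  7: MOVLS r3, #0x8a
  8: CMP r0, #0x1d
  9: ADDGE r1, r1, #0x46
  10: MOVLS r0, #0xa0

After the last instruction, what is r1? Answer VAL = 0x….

VAL = 0x6a

0: ✓ CMP  NZCV=1001
1: · MOVLT
2: ✓ SUBVS  r0←0xb0
3: ✓ SUBGE  r4←0x19
4: ✓ CMP  NZCV=1010
5: · MOVLS
6: · ADDGT
7: · MOVLS
8: ✓ CMP  NZCV=1010
9: · ADDGE
10: · MOVLS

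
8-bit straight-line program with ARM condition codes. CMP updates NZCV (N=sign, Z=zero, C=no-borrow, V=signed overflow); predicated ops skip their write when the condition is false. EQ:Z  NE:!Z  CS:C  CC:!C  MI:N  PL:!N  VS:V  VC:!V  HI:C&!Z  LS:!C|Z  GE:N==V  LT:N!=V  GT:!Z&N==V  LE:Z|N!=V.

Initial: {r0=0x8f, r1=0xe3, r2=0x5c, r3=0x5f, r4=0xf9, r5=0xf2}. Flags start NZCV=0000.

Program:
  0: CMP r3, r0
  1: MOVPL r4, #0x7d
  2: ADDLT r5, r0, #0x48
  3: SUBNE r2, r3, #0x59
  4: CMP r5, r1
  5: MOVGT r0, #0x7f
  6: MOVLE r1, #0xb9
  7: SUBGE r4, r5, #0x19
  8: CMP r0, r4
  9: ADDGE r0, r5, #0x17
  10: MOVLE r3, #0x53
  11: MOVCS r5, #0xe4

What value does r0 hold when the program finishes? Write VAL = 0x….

[0] flags=1001 → (cmp)
[1] flags=1001 PL?F → skip
[2] flags=1001 LT?F → skip
[3] flags=1001 NE?T → r2=0x06
[4] flags=0010 → (cmp)
[5] flags=0010 GT?T → r0=0x7f
[6] flags=0010 LE?F → skip
[7] flags=0010 GE?T → r4=0xd9
[8] flags=1001 → (cmp)
[9] flags=1001 GE?T → r0=0x09
[10] flags=1001 LE?F → skip
[11] flags=1001 CS?F → skip

VAL = 0x09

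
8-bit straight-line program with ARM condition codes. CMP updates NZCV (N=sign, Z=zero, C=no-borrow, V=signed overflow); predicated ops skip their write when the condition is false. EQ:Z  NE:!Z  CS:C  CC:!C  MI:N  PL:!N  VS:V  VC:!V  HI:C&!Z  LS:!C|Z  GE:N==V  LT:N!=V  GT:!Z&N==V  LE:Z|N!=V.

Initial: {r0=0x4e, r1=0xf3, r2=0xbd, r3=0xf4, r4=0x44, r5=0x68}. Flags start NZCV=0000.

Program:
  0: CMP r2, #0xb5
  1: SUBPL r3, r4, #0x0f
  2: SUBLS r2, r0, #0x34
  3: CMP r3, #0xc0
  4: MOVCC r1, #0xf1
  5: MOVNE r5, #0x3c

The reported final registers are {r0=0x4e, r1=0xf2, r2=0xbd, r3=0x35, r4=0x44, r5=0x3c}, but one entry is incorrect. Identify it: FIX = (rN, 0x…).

FIX = (r1, 0xf1)

0: ✓ CMP  NZCV=0010
1: ✓ SUBPL  r3←0x35
2: · SUBLS
3: ✓ CMP  NZCV=0000
4: ✓ MOVCC  r1←0xf1
5: ✓ MOVNE  r5←0x3c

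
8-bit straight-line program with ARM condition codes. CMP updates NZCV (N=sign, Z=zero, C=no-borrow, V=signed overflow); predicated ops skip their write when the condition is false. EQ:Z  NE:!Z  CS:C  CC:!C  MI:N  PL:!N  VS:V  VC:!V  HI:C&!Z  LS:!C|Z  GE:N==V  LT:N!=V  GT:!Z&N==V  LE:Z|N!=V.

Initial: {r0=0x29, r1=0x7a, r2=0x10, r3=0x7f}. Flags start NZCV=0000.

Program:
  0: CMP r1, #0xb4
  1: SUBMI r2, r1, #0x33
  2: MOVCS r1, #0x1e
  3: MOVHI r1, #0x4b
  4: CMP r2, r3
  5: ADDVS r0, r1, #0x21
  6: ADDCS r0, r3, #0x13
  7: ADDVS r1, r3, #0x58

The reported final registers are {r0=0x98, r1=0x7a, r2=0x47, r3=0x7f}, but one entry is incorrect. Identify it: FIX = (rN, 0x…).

FIX = (r0, 0x29)

[0] flags=1001 → (cmp)
[1] flags=1001 MI?T → r2=0x47
[2] flags=1001 CS?F → skip
[3] flags=1001 HI?F → skip
[4] flags=1000 → (cmp)
[5] flags=1000 VS?F → skip
[6] flags=1000 CS?F → skip
[7] flags=1000 VS?F → skip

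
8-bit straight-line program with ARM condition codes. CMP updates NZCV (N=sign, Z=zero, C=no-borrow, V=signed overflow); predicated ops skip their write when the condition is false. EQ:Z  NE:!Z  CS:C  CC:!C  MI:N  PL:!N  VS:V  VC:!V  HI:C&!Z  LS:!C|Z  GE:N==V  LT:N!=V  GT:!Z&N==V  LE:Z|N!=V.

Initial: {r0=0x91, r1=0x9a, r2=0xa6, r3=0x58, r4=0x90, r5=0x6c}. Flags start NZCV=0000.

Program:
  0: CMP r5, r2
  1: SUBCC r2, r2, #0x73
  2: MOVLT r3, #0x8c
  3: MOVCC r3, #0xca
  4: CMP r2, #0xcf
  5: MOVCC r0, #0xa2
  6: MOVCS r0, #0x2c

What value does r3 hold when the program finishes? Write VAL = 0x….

0: ✓ CMP  NZCV=1001
1: ✓ SUBCC  r2←0x33
2: · MOVLT
3: ✓ MOVCC  r3←0xca
4: ✓ CMP  NZCV=0000
5: ✓ MOVCC  r0←0xa2
6: · MOVCS

VAL = 0xca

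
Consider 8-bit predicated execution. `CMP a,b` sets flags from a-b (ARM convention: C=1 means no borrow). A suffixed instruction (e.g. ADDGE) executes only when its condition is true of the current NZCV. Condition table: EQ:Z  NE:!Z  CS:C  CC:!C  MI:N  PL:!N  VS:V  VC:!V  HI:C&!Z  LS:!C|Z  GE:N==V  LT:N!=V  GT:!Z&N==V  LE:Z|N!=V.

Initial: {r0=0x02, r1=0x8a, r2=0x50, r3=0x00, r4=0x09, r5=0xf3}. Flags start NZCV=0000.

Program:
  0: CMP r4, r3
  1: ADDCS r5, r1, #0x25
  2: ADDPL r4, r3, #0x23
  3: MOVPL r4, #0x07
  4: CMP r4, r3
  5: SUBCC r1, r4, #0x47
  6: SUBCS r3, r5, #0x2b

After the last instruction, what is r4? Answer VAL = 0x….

[0] flags=0010 → (cmp)
[1] flags=0010 CS?T → r5=0xaf
[2] flags=0010 PL?T → r4=0x23
[3] flags=0010 PL?T → r4=0x07
[4] flags=0010 → (cmp)
[5] flags=0010 CC?F → skip
[6] flags=0010 CS?T → r3=0x84

VAL = 0x07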